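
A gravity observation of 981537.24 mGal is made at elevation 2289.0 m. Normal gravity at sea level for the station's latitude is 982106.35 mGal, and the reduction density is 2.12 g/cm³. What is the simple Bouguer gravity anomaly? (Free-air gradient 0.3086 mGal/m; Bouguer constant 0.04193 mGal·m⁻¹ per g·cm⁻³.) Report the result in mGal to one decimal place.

-66.2

Free-air correction = 0.3086 × 2289.0 = 706.39 mGal
Free-air anomaly = 981537.24 − 982106.35 + (706.39) = 137.28 mGal
Bouguer slab correction = 0.04193 × 2.12 × 2289.0 = 203.47 mGal
Simple Bouguer anomaly = 137.28 − (203.47) = -66.19 mGal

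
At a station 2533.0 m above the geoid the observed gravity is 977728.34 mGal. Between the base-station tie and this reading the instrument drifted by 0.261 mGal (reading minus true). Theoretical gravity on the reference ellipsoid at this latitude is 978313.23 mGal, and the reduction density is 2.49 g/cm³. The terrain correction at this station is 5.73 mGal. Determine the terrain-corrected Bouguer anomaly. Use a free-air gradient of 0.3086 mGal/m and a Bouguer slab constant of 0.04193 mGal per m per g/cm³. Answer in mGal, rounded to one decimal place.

-62.2

Drift-corrected reading = 977728.34 − (0.261) = 977728.079 mGal
Free-air correction = 0.3086 × 2533.0 = 781.68 mGal
Free-air anomaly = 977728.079 − 978313.23 + (781.68) = 196.529 mGal
Bouguer slab correction = 0.04193 × 2.49 × 2533.0 = 264.46 mGal
Simple Bouguer anomaly = 196.529 − (264.46) = -67.931 mGal
Complete Bouguer anomaly = -67.931 + 5.73 = -62.201 mGal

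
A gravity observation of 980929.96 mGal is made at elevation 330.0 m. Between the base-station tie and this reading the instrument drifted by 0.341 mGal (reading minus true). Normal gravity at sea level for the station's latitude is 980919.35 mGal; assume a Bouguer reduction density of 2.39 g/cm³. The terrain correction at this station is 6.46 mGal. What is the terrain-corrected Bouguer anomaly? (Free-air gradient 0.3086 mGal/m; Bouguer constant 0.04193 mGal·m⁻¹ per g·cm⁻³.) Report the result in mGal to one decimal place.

Drift-corrected reading = 980929.96 − (0.341) = 980929.619 mGal
Free-air correction = 0.3086 × 330.0 = 101.84 mGal
Free-air anomaly = 980929.619 − 980919.35 + (101.84) = 112.109 mGal
Bouguer slab correction = 0.04193 × 2.39 × 330.0 = 33.07 mGal
Simple Bouguer anomaly = 112.109 − (33.07) = 79.039 mGal
Complete Bouguer anomaly = 79.039 + 6.46 = 85.499 mGal

85.5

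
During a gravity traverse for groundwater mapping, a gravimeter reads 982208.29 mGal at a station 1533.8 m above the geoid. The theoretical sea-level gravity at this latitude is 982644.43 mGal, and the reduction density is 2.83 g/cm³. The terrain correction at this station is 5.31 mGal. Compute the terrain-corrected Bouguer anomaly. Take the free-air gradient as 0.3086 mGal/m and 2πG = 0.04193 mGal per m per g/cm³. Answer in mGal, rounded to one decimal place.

-139.5

Free-air correction = 0.3086 × 1533.8 = 473.33 mGal
Free-air anomaly = 982208.29 − 982644.43 + (473.33) = 37.19 mGal
Bouguer slab correction = 0.04193 × 2.83 × 1533.8 = 182.00 mGal
Simple Bouguer anomaly = 37.19 − (182.00) = -144.81 mGal
Complete Bouguer anomaly = -144.81 + 5.31 = -139.50 mGal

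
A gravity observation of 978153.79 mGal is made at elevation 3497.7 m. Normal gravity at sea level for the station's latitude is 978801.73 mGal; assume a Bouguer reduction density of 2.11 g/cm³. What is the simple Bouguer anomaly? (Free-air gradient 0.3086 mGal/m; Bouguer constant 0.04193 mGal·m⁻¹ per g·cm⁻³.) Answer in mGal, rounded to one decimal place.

122.0

Free-air correction = 0.3086 × 3497.7 = 1079.39 mGal
Free-air anomaly = 978153.79 − 978801.73 + (1079.39) = 431.45 mGal
Bouguer slab correction = 0.04193 × 2.11 × 3497.7 = 309.45 mGal
Simple Bouguer anomaly = 431.45 − (309.45) = 122.00 mGal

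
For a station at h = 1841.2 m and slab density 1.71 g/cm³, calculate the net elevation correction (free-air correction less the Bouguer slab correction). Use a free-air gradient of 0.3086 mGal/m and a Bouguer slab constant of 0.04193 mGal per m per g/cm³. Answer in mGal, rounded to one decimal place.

Combined gradient = 0.3086 − 0.04193 × 1.71 = 0.2368997 mGal/m
Combined elevation correction = 0.2368997 × 1841.2 = 436.2 mGal

436.2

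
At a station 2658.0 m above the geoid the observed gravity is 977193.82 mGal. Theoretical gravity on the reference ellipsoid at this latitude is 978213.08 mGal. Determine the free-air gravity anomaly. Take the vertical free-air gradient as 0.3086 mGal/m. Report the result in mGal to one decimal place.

Free-air correction = 0.3086 × 2658.0 = 820.26 mGal
Free-air anomaly = 977193.82 − 978213.08 + (820.26) = -199.00 mGal

-199.0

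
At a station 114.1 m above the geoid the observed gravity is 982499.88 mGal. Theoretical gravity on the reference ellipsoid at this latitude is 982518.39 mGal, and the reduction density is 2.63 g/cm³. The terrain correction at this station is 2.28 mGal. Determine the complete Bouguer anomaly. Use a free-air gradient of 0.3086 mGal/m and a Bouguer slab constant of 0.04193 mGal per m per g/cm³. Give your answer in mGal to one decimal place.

6.4

Free-air correction = 0.3086 × 114.1 = 35.21 mGal
Free-air anomaly = 982499.88 − 982518.39 + (35.21) = 16.70 mGal
Bouguer slab correction = 0.04193 × 2.63 × 114.1 = 12.58 mGal
Simple Bouguer anomaly = 16.70 − (12.58) = 4.12 mGal
Complete Bouguer anomaly = 4.12 + 2.28 = 6.40 mGal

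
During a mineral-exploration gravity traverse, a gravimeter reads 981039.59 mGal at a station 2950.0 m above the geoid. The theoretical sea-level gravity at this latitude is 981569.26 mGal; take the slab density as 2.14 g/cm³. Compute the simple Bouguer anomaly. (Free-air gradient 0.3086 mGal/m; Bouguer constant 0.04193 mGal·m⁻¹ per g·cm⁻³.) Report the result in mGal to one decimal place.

Free-air correction = 0.3086 × 2950.0 = 910.37 mGal
Free-air anomaly = 981039.59 − 981569.26 + (910.37) = 380.70 mGal
Bouguer slab correction = 0.04193 × 2.14 × 2950.0 = 264.70 mGal
Simple Bouguer anomaly = 380.70 − (264.70) = 116.00 mGal

116.0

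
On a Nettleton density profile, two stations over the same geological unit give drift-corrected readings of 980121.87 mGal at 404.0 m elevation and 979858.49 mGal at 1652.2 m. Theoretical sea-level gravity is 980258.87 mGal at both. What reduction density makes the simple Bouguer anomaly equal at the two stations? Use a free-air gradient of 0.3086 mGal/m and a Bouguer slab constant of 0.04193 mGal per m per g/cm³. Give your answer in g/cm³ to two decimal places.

Δg_obs = 979858.49 − 980121.87 = -263.38 mGal over Δh = 1652.2 − 404.0 = 1248.2 m
Equal Bouguer anomalies ⇒ Δg_obs + (0.3086 − 0.04193ρ)·Δh = 0
0.3086 − 0.04193ρ = −Δg_obs/Δh = 0.21101
ρ = (0.3086 − 0.21101) / 0.04193 = 2.33 g/cm³

2.33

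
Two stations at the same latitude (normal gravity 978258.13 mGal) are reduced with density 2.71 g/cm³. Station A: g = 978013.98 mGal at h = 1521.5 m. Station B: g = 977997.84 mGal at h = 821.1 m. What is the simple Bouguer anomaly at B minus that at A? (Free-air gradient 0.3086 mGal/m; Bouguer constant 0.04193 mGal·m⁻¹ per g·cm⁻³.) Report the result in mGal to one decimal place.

-152.7

Δg_SB(A) = 978013.98 − 978258.13 + 0.3086×1521.5 − 0.04193×2.71×1521.5 = 52.50 mGal
Δg_SB(B) = 977997.84 − 978258.13 + 0.3086×821.1 − 0.04193×2.71×821.1 = -100.20 mGal
Difference = -100.20 − (52.50) = -152.70 mGal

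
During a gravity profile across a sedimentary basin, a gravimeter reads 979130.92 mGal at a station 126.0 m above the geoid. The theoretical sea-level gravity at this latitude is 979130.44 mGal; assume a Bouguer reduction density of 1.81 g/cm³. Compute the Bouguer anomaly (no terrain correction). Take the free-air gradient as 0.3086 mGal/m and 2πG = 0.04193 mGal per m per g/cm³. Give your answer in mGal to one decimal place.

29.8

Free-air correction = 0.3086 × 126.0 = 38.88 mGal
Free-air anomaly = 979130.92 − 979130.44 + (38.88) = 39.36 mGal
Bouguer slab correction = 0.04193 × 1.81 × 126.0 = 9.56 mGal
Simple Bouguer anomaly = 39.36 − (9.56) = 29.80 mGal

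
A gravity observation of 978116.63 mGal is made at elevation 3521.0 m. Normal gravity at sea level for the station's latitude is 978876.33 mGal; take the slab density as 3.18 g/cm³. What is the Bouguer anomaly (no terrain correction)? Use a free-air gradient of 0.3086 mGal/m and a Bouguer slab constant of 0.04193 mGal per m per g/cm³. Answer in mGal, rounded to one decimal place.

-142.6

Free-air correction = 0.3086 × 3521.0 = 1086.58 mGal
Free-air anomaly = 978116.63 − 978876.33 + (1086.58) = 326.88 mGal
Bouguer slab correction = 0.04193 × 3.18 × 3521.0 = 469.48 mGal
Simple Bouguer anomaly = 326.88 − (469.48) = -142.60 mGal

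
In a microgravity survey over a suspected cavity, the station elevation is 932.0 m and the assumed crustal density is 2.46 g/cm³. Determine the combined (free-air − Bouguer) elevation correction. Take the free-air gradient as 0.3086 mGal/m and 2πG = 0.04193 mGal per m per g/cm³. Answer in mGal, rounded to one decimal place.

191.5

Combined gradient = 0.3086 − 0.04193 × 2.46 = 0.2054522 mGal/m
Combined elevation correction = 0.2054522 × 932.0 = 191.5 mGal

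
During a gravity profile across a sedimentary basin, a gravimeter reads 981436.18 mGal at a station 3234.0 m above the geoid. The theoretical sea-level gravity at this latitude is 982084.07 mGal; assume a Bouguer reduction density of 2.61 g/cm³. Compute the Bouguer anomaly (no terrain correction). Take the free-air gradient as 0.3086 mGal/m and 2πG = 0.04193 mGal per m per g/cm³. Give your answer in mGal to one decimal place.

-3.8

Free-air correction = 0.3086 × 3234.0 = 998.01 mGal
Free-air anomaly = 981436.18 − 982084.07 + (998.01) = 350.12 mGal
Bouguer slab correction = 0.04193 × 2.61 × 3234.0 = 353.92 mGal
Simple Bouguer anomaly = 350.12 − (353.92) = -3.80 mGal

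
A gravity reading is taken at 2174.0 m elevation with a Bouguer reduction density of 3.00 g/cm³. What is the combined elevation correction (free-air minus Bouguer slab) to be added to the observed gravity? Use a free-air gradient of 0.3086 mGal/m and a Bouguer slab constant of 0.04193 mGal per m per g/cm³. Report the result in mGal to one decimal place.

397.4

Combined gradient = 0.3086 − 0.04193 × 3.00 = 0.1828100 mGal/m
Combined elevation correction = 0.1828100 × 2174.0 = 397.4 mGal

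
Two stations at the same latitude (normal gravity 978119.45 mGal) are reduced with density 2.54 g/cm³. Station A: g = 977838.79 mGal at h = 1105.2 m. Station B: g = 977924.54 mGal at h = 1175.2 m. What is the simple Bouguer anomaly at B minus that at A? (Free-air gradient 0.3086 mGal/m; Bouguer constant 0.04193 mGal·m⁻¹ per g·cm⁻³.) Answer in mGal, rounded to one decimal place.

99.9

Δg_SB(A) = 977838.79 − 978119.45 + 0.3086×1105.2 − 0.04193×2.54×1105.2 = -57.30 mGal
Δg_SB(B) = 977924.54 − 978119.45 + 0.3086×1175.2 − 0.04193×2.54×1175.2 = 42.60 mGal
Difference = 42.60 − (-57.30) = 99.90 mGal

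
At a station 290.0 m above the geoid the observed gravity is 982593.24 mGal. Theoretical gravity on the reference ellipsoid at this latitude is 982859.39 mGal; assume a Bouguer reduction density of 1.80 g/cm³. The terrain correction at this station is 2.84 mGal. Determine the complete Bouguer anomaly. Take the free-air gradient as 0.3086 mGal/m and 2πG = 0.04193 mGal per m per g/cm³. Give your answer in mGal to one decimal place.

Free-air correction = 0.3086 × 290.0 = 89.49 mGal
Free-air anomaly = 982593.24 − 982859.39 + (89.49) = -176.66 mGal
Bouguer slab correction = 0.04193 × 1.80 × 290.0 = 21.89 mGal
Simple Bouguer anomaly = -176.66 − (21.89) = -198.55 mGal
Complete Bouguer anomaly = -198.55 + 2.84 = -195.71 mGal

-195.7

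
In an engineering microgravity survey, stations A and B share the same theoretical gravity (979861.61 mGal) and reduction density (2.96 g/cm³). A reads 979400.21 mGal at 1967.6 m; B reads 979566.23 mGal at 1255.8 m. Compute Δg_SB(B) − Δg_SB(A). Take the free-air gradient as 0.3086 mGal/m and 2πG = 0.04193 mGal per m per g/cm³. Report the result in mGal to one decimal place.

Δg_SB(A) = 979400.21 − 979861.61 + 0.3086×1967.6 − 0.04193×2.96×1967.6 = -98.40 mGal
Δg_SB(B) = 979566.23 − 979861.61 + 0.3086×1255.8 − 0.04193×2.96×1255.8 = -63.70 mGal
Difference = -63.70 − (-98.40) = 34.70 mGal

34.7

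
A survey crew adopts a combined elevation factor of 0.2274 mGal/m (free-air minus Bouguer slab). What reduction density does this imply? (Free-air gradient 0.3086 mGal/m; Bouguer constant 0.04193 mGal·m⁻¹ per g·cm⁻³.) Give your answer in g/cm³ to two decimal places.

1.94

0.2274 = 0.3086 − 0.04193 × ρ
ρ = (0.3086 − 0.2274) / 0.04193 = 1.94 g/cm³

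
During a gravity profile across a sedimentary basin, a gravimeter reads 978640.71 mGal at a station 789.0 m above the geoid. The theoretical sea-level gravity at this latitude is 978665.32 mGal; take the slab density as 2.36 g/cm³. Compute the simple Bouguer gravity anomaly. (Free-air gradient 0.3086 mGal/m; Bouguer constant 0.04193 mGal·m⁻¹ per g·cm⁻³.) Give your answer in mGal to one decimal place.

140.8

Free-air correction = 0.3086 × 789.0 = 243.49 mGal
Free-air anomaly = 978640.71 − 978665.32 + (243.49) = 218.88 mGal
Bouguer slab correction = 0.04193 × 2.36 × 789.0 = 78.08 mGal
Simple Bouguer anomaly = 218.88 − (78.08) = 140.80 mGal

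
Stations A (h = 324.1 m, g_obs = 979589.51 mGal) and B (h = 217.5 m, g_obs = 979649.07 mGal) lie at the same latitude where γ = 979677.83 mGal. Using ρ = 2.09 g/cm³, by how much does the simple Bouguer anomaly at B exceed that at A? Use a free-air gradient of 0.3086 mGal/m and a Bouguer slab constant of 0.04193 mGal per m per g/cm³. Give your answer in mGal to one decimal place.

Δg_SB(A) = 979589.51 − 979677.83 + 0.3086×324.1 − 0.04193×2.09×324.1 = -16.70 mGal
Δg_SB(B) = 979649.07 − 979677.83 + 0.3086×217.5 − 0.04193×2.09×217.5 = 19.30 mGal
Difference = 19.30 − (-16.70) = 36.00 mGal

36.0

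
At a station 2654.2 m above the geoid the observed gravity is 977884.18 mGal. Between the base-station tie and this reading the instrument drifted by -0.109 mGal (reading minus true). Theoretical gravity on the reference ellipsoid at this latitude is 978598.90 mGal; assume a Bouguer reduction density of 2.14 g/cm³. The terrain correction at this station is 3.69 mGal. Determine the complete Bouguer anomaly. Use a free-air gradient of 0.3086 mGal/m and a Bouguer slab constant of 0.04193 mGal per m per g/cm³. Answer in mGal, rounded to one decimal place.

-130.0

Drift-corrected reading = 977884.18 − (-0.109) = 977884.289 mGal
Free-air correction = 0.3086 × 2654.2 = 819.09 mGal
Free-air anomaly = 977884.289 − 978598.90 + (819.09) = 104.479 mGal
Bouguer slab correction = 0.04193 × 2.14 × 2654.2 = 238.16 mGal
Simple Bouguer anomaly = 104.479 − (238.16) = -133.681 mGal
Complete Bouguer anomaly = -133.681 + 3.69 = -129.991 mGal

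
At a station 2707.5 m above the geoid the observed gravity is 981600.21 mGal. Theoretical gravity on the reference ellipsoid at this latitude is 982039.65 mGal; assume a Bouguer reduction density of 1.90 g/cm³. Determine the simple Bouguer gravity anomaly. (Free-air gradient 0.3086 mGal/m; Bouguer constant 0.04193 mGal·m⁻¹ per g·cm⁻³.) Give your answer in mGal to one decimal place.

180.4

Free-air correction = 0.3086 × 2707.5 = 835.53 mGal
Free-air anomaly = 981600.21 − 982039.65 + (835.53) = 396.09 mGal
Bouguer slab correction = 0.04193 × 1.90 × 2707.5 = 215.70 mGal
Simple Bouguer anomaly = 396.09 − (215.70) = 180.39 mGal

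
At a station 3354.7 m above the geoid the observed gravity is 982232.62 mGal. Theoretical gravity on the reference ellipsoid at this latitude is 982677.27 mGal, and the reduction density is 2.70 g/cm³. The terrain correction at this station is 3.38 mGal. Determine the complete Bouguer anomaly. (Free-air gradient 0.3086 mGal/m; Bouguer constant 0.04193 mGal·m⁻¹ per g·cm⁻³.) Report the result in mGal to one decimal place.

214.2

Free-air correction = 0.3086 × 3354.7 = 1035.26 mGal
Free-air anomaly = 982232.62 − 982677.27 + (1035.26) = 590.61 mGal
Bouguer slab correction = 0.04193 × 2.70 × 3354.7 = 379.79 mGal
Simple Bouguer anomaly = 590.61 − (379.79) = 210.82 mGal
Complete Bouguer anomaly = 210.82 + 3.38 = 214.20 mGal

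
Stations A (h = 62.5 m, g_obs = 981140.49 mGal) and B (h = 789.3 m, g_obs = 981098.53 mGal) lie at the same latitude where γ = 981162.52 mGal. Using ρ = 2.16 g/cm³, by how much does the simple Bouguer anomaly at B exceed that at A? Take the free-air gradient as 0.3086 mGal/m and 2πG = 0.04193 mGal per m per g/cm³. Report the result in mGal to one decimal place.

116.5

Δg_SB(A) = 981140.49 − 981162.52 + 0.3086×62.5 − 0.04193×2.16×62.5 = -8.40 mGal
Δg_SB(B) = 981098.53 − 981162.52 + 0.3086×789.3 − 0.04193×2.16×789.3 = 108.10 mGal
Difference = 108.10 − (-8.40) = 116.50 mGal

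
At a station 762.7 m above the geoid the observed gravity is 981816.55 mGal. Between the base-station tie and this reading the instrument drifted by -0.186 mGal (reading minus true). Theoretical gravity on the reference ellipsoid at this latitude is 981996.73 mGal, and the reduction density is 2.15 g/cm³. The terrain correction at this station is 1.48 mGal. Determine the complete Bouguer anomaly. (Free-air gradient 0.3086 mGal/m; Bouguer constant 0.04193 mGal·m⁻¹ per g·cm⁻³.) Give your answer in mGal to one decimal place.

Drift-corrected reading = 981816.55 − (-0.186) = 981816.736 mGal
Free-air correction = 0.3086 × 762.7 = 235.37 mGal
Free-air anomaly = 981816.736 − 981996.73 + (235.37) = 55.376 mGal
Bouguer slab correction = 0.04193 × 2.15 × 762.7 = 68.76 mGal
Simple Bouguer anomaly = 55.376 − (68.76) = -13.384 mGal
Complete Bouguer anomaly = -13.384 + 1.48 = -11.904 mGal

-11.9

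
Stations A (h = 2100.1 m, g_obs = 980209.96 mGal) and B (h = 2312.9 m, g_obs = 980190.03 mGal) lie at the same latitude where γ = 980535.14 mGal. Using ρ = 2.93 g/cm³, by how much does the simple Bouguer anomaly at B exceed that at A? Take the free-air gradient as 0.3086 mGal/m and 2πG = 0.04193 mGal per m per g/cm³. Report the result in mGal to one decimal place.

Δg_SB(A) = 980209.96 − 980535.14 + 0.3086×2100.1 − 0.04193×2.93×2100.1 = 64.90 mGal
Δg_SB(B) = 980190.03 − 980535.14 + 0.3086×2312.9 − 0.04193×2.93×2312.9 = 84.50 mGal
Difference = 84.50 − (64.90) = 19.60 mGal

19.6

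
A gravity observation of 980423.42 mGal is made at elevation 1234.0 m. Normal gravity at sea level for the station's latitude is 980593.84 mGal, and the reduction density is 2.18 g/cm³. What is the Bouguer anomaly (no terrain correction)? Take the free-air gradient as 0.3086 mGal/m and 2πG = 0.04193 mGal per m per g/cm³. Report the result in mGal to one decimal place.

Free-air correction = 0.3086 × 1234.0 = 380.81 mGal
Free-air anomaly = 980423.42 − 980593.84 + (380.81) = 210.39 mGal
Bouguer slab correction = 0.04193 × 2.18 × 1234.0 = 112.80 mGal
Simple Bouguer anomaly = 210.39 − (112.80) = 97.59 mGal

97.6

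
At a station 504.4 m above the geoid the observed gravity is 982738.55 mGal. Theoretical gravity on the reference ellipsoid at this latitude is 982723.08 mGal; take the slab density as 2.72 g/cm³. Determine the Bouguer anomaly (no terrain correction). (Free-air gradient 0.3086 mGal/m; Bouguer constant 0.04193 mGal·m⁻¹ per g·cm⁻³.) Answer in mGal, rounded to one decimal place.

113.6

Free-air correction = 0.3086 × 504.4 = 155.66 mGal
Free-air anomaly = 982738.55 − 982723.08 + (155.66) = 171.13 mGal
Bouguer slab correction = 0.04193 × 2.72 × 504.4 = 57.53 mGal
Simple Bouguer anomaly = 171.13 − (57.53) = 113.60 mGal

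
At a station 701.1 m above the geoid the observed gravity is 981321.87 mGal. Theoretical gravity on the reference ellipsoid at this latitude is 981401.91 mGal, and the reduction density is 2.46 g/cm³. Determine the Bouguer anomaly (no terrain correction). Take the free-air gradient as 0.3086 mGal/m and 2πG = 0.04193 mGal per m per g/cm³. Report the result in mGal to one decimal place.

64.0

Free-air correction = 0.3086 × 701.1 = 216.36 mGal
Free-air anomaly = 981321.87 − 981401.91 + (216.36) = 136.32 mGal
Bouguer slab correction = 0.04193 × 2.46 × 701.1 = 72.32 mGal
Simple Bouguer anomaly = 136.32 − (72.32) = 64.00 mGal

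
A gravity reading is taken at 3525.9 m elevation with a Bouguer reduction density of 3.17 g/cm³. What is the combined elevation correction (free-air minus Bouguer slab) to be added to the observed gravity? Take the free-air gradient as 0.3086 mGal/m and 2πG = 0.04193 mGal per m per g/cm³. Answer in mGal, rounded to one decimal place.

619.4

Combined gradient = 0.3086 − 0.04193 × 3.17 = 0.1756819 mGal/m
Combined elevation correction = 0.1756819 × 3525.9 = 619.4 mGal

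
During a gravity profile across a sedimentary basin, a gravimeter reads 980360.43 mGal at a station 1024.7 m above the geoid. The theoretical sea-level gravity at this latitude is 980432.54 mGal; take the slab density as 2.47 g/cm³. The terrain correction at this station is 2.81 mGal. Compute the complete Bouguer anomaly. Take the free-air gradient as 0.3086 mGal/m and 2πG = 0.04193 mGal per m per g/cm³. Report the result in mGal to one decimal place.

140.8

Free-air correction = 0.3086 × 1024.7 = 316.22 mGal
Free-air anomaly = 980360.43 − 980432.54 + (316.22) = 244.11 mGal
Bouguer slab correction = 0.04193 × 2.47 × 1024.7 = 106.13 mGal
Simple Bouguer anomaly = 244.11 − (106.13) = 137.98 mGal
Complete Bouguer anomaly = 137.98 + 2.81 = 140.79 mGal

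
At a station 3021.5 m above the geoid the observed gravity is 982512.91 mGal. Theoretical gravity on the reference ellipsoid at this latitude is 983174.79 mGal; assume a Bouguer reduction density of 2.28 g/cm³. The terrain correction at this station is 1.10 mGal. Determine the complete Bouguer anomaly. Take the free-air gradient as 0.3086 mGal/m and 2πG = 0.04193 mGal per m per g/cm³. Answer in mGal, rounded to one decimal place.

Free-air correction = 0.3086 × 3021.5 = 932.43 mGal
Free-air anomaly = 982512.91 − 983174.79 + (932.43) = 270.55 mGal
Bouguer slab correction = 0.04193 × 2.28 × 3021.5 = 288.86 mGal
Simple Bouguer anomaly = 270.55 − (288.86) = -18.31 mGal
Complete Bouguer anomaly = -18.31 + 1.10 = -17.21 mGal

-17.2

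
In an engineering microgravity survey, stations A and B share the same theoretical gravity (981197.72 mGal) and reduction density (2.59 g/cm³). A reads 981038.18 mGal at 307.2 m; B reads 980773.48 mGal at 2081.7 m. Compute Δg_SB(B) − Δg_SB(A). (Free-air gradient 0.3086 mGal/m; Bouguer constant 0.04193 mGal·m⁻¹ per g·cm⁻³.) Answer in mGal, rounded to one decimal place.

Δg_SB(A) = 981038.18 − 981197.72 + 0.3086×307.2 − 0.04193×2.59×307.2 = -98.10 mGal
Δg_SB(B) = 980773.48 − 981197.72 + 0.3086×2081.7 − 0.04193×2.59×2081.7 = -7.90 mGal
Difference = -7.90 − (-98.10) = 90.20 mGal

90.2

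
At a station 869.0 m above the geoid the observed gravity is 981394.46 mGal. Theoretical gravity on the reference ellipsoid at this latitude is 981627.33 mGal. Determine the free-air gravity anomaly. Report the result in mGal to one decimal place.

Free-air correction = 0.3086 × 869.0 = 268.17 mGal
Free-air anomaly = 981394.46 − 981627.33 + (268.17) = 35.30 mGal

35.3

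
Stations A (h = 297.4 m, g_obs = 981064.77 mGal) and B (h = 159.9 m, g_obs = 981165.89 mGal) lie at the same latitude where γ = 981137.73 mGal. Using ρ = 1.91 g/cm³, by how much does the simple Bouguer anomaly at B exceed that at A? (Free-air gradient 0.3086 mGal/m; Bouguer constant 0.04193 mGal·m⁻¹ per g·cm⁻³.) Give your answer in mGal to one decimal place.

Δg_SB(A) = 981064.77 − 981137.73 + 0.3086×297.4 − 0.04193×1.91×297.4 = -5.00 mGal
Δg_SB(B) = 981165.89 − 981137.73 + 0.3086×159.9 − 0.04193×1.91×159.9 = 64.70 mGal
Difference = 64.70 − (-5.00) = 69.70 mGal

69.7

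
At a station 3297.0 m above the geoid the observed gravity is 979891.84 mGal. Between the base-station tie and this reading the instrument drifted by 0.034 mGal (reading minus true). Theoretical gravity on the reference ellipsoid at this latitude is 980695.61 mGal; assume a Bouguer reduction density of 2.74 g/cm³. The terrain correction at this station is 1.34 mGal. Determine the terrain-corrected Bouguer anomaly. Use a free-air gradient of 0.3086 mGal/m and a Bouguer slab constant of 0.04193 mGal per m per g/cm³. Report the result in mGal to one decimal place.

-163.8

Drift-corrected reading = 979891.84 − (0.034) = 979891.806 mGal
Free-air correction = 0.3086 × 3297.0 = 1017.45 mGal
Free-air anomaly = 979891.806 − 980695.61 + (1017.45) = 213.646 mGal
Bouguer slab correction = 0.04193 × 2.74 × 3297.0 = 378.79 mGal
Simple Bouguer anomaly = 213.646 − (378.79) = -165.144 mGal
Complete Bouguer anomaly = -165.144 + 1.34 = -163.804 mGal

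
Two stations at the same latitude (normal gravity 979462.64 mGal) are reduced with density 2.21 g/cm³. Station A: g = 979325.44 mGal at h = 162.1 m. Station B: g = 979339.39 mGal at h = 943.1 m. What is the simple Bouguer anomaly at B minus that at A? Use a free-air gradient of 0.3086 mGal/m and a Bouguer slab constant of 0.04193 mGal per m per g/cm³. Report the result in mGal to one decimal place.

182.6

Δg_SB(A) = 979325.44 − 979462.64 + 0.3086×162.1 − 0.04193×2.21×162.1 = -102.20 mGal
Δg_SB(B) = 979339.39 − 979462.64 + 0.3086×943.1 − 0.04193×2.21×943.1 = 80.40 mGal
Difference = 80.40 − (-102.20) = 182.60 mGal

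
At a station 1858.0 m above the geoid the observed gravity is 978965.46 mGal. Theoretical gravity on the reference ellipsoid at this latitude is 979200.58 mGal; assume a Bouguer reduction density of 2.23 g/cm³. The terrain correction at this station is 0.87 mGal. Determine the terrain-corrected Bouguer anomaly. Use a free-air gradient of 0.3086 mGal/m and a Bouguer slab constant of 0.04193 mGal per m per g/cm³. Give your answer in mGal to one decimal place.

Free-air correction = 0.3086 × 1858.0 = 573.38 mGal
Free-air anomaly = 978965.46 − 979200.58 + (573.38) = 338.26 mGal
Bouguer slab correction = 0.04193 × 2.23 × 1858.0 = 173.73 mGal
Simple Bouguer anomaly = 338.26 − (173.73) = 164.53 mGal
Complete Bouguer anomaly = 164.53 + 0.87 = 165.40 mGal

165.4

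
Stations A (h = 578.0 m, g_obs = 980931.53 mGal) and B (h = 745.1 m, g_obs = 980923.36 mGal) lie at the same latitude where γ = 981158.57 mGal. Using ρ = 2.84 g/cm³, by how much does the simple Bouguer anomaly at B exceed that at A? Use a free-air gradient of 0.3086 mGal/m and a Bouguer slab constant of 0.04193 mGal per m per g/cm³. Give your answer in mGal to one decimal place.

23.5

Δg_SB(A) = 980931.53 − 981158.57 + 0.3086×578.0 − 0.04193×2.84×578.0 = -117.50 mGal
Δg_SB(B) = 980923.36 − 981158.57 + 0.3086×745.1 − 0.04193×2.84×745.1 = -94.00 mGal
Difference = -94.00 − (-117.50) = 23.50 mGal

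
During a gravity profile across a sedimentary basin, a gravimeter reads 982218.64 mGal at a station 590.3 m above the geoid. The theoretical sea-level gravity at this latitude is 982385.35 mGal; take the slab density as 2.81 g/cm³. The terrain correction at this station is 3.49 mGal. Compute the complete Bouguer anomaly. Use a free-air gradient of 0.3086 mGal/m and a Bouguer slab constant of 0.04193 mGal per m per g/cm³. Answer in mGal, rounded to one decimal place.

-50.6

Free-air correction = 0.3086 × 590.3 = 182.17 mGal
Free-air anomaly = 982218.64 − 982385.35 + (182.17) = 15.46 mGal
Bouguer slab correction = 0.04193 × 2.81 × 590.3 = 69.55 mGal
Simple Bouguer anomaly = 15.46 − (69.55) = -54.09 mGal
Complete Bouguer anomaly = -54.09 + 3.49 = -50.60 mGal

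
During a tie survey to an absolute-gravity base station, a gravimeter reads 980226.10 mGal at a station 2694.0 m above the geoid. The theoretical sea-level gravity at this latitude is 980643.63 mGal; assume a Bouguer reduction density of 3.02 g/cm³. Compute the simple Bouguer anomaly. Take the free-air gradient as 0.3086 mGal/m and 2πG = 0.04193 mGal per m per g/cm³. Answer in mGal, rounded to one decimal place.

Free-air correction = 0.3086 × 2694.0 = 831.37 mGal
Free-air anomaly = 980226.10 − 980643.63 + (831.37) = 413.84 mGal
Bouguer slab correction = 0.04193 × 3.02 × 2694.0 = 341.14 mGal
Simple Bouguer anomaly = 413.84 − (341.14) = 72.70 mGal

72.7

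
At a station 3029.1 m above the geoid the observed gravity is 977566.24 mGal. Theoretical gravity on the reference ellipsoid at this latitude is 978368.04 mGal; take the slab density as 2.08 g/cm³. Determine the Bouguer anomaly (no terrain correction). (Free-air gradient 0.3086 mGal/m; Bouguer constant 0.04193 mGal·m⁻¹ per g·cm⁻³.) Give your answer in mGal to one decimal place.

-131.2

Free-air correction = 0.3086 × 3029.1 = 934.78 mGal
Free-air anomaly = 977566.24 − 978368.04 + (934.78) = 132.98 mGal
Bouguer slab correction = 0.04193 × 2.08 × 3029.1 = 264.18 mGal
Simple Bouguer anomaly = 132.98 − (264.18) = -131.20 mGal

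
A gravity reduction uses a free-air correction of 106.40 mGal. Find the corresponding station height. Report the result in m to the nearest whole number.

345

h = 106.40 / 0.3086 = 344.78 m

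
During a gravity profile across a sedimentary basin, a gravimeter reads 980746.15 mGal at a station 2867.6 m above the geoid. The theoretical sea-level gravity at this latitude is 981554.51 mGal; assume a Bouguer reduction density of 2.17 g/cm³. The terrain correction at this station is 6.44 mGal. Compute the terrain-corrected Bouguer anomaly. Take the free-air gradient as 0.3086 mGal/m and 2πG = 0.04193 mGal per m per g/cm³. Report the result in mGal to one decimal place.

Free-air correction = 0.3086 × 2867.6 = 884.94 mGal
Free-air anomaly = 980746.15 − 981554.51 + (884.94) = 76.58 mGal
Bouguer slab correction = 0.04193 × 2.17 × 2867.6 = 260.92 mGal
Simple Bouguer anomaly = 76.58 − (260.92) = -184.34 mGal
Complete Bouguer anomaly = -184.34 + 6.44 = -177.90 mGal

-177.9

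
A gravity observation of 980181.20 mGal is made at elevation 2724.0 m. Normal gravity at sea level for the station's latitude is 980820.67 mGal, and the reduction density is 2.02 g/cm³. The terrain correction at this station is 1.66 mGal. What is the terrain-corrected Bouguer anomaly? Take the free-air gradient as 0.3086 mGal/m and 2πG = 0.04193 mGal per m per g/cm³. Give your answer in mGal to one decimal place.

-27.9

Free-air correction = 0.3086 × 2724.0 = 840.63 mGal
Free-air anomaly = 980181.20 − 980820.67 + (840.63) = 201.16 mGal
Bouguer slab correction = 0.04193 × 2.02 × 2724.0 = 230.72 mGal
Simple Bouguer anomaly = 201.16 − (230.72) = -29.56 mGal
Complete Bouguer anomaly = -29.56 + 1.66 = -27.90 mGal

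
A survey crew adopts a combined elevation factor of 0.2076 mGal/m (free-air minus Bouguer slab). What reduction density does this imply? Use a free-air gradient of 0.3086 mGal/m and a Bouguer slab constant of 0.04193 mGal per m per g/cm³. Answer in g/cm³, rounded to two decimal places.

0.2076 = 0.3086 − 0.04193 × ρ
ρ = (0.3086 − 0.2076) / 0.04193 = 2.41 g/cm³

2.41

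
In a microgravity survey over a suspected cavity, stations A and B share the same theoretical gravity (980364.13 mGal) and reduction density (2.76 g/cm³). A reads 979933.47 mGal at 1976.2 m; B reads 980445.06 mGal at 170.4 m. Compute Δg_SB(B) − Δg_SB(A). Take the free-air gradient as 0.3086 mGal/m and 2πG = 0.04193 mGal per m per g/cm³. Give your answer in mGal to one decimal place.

Δg_SB(A) = 979933.47 − 980364.13 + 0.3086×1976.2 − 0.04193×2.76×1976.2 = -49.50 mGal
Δg_SB(B) = 980445.06 − 980364.13 + 0.3086×170.4 − 0.04193×2.76×170.4 = 113.80 mGal
Difference = 113.80 − (-49.50) = 163.30 mGal

163.3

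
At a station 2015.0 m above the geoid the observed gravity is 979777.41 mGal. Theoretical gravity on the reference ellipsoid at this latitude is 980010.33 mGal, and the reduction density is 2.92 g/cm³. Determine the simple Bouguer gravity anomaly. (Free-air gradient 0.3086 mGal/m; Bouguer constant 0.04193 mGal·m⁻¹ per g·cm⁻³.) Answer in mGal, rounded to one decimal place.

Free-air correction = 0.3086 × 2015.0 = 621.83 mGal
Free-air anomaly = 979777.41 − 980010.33 + (621.83) = 388.91 mGal
Bouguer slab correction = 0.04193 × 2.92 × 2015.0 = 246.71 mGal
Simple Bouguer anomaly = 388.91 − (246.71) = 142.20 mGal

142.2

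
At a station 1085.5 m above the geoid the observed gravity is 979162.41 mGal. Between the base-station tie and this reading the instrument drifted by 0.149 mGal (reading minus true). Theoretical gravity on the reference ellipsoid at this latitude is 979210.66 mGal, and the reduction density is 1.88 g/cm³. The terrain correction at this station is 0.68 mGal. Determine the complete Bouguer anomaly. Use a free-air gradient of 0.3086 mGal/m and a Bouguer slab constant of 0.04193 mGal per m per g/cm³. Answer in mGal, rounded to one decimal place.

Drift-corrected reading = 979162.41 − (0.149) = 979162.261 mGal
Free-air correction = 0.3086 × 1085.5 = 334.99 mGal
Free-air anomaly = 979162.261 − 979210.66 + (334.99) = 286.591 mGal
Bouguer slab correction = 0.04193 × 1.88 × 1085.5 = 85.57 mGal
Simple Bouguer anomaly = 286.591 − (85.57) = 201.021 mGal
Complete Bouguer anomaly = 201.021 + 0.68 = 201.701 mGal

201.7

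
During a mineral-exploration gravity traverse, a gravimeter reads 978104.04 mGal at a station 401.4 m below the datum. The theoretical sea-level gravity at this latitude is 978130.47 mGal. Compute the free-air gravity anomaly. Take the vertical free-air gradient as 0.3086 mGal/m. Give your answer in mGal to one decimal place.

Free-air correction = 0.3086 × -401.4 = -123.87 mGal
Free-air anomaly = 978104.04 − 978130.47 + (-123.87) = -150.30 mGal

-150.3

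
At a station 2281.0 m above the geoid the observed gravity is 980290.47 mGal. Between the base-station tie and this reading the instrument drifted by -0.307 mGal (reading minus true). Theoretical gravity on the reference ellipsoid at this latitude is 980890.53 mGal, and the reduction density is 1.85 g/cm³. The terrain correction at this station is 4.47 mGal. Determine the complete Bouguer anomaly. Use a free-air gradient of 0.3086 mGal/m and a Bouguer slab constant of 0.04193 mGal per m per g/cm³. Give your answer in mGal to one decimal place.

Drift-corrected reading = 980290.47 − (-0.307) = 980290.777 mGal
Free-air correction = 0.3086 × 2281.0 = 703.92 mGal
Free-air anomaly = 980290.777 − 980890.53 + (703.92) = 104.167 mGal
Bouguer slab correction = 0.04193 × 1.85 × 2281.0 = 176.94 mGal
Simple Bouguer anomaly = 104.167 − (176.94) = -72.773 mGal
Complete Bouguer anomaly = -72.773 + 4.47 = -68.303 mGal

-68.3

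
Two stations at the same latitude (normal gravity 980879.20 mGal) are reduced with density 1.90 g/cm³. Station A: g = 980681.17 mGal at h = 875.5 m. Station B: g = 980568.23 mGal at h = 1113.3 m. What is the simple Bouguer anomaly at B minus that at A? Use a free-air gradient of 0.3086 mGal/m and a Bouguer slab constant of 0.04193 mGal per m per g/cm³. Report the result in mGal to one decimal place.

Δg_SB(A) = 980681.17 − 980879.20 + 0.3086×875.5 − 0.04193×1.90×875.5 = 2.40 mGal
Δg_SB(B) = 980568.23 − 980879.20 + 0.3086×1113.3 − 0.04193×1.90×1113.3 = -56.10 mGal
Difference = -56.10 − (2.40) = -58.50 mGal

-58.5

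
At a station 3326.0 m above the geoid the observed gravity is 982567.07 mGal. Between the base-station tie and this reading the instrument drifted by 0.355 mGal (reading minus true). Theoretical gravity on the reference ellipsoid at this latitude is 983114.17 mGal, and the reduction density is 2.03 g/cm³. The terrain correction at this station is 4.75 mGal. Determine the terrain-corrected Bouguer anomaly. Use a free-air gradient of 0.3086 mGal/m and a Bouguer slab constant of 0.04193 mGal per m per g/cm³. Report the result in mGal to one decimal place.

200.6

Drift-corrected reading = 982567.07 − (0.355) = 982566.715 mGal
Free-air correction = 0.3086 × 3326.0 = 1026.40 mGal
Free-air anomaly = 982566.715 − 983114.17 + (1026.40) = 478.945 mGal
Bouguer slab correction = 0.04193 × 2.03 × 3326.0 = 283.10 mGal
Simple Bouguer anomaly = 478.945 − (283.10) = 195.845 mGal
Complete Bouguer anomaly = 195.845 + 4.75 = 200.595 mGal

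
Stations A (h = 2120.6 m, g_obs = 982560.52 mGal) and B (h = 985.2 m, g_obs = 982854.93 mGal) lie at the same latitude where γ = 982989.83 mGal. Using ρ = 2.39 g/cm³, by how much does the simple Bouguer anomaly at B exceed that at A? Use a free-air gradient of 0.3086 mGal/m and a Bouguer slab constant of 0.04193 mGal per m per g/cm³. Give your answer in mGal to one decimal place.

57.8

Δg_SB(A) = 982560.52 − 982989.83 + 0.3086×2120.6 − 0.04193×2.39×2120.6 = 12.60 mGal
Δg_SB(B) = 982854.93 − 982989.83 + 0.3086×985.2 − 0.04193×2.39×985.2 = 70.40 mGal
Difference = 70.40 − (12.60) = 57.80 mGal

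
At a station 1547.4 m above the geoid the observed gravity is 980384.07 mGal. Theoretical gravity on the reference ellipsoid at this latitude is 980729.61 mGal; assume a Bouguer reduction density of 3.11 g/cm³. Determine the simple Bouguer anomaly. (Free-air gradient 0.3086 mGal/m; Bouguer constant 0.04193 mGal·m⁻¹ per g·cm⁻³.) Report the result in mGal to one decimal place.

Free-air correction = 0.3086 × 1547.4 = 477.53 mGal
Free-air anomaly = 980384.07 − 980729.61 + (477.53) = 131.99 mGal
Bouguer slab correction = 0.04193 × 3.11 × 1547.4 = 201.78 mGal
Simple Bouguer anomaly = 131.99 − (201.78) = -69.79 mGal

-69.8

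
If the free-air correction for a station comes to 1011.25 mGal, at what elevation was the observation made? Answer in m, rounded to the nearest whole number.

h = 1011.25 / 0.3086 = 3276.90 m

3277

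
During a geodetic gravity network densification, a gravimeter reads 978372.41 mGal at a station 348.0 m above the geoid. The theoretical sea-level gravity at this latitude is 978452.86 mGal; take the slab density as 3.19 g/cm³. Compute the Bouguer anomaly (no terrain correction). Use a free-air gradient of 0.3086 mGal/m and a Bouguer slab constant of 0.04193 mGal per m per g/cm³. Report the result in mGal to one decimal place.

Free-air correction = 0.3086 × 348.0 = 107.39 mGal
Free-air anomaly = 978372.41 − 978452.86 + (107.39) = 26.94 mGal
Bouguer slab correction = 0.04193 × 3.19 × 348.0 = 46.55 mGal
Simple Bouguer anomaly = 26.94 − (46.55) = -19.61 mGal

-19.6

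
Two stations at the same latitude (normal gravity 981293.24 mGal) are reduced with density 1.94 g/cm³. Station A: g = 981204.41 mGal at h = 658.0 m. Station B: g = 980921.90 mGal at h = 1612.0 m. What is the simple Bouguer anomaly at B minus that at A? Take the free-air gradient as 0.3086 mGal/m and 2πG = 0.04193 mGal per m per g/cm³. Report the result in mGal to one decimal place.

Δg_SB(A) = 981204.41 − 981293.24 + 0.3086×658.0 − 0.04193×1.94×658.0 = 60.70 mGal
Δg_SB(B) = 980921.90 − 981293.24 + 0.3086×1612.0 − 0.04193×1.94×1612.0 = -5.00 mGal
Difference = -5.00 − (60.70) = -65.70 mGal

-65.7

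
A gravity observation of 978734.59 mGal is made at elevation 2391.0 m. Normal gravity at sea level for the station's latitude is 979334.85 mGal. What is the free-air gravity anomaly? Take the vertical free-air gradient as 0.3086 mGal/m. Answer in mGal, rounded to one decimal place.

Free-air correction = 0.3086 × 2391.0 = 737.86 mGal
Free-air anomaly = 978734.59 − 979334.85 + (737.86) = 137.60 mGal

137.6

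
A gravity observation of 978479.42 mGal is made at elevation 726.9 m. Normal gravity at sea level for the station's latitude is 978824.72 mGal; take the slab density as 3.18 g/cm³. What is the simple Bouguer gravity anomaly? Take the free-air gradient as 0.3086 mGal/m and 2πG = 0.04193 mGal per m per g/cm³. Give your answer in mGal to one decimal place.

Free-air correction = 0.3086 × 726.9 = 224.32 mGal
Free-air anomaly = 978479.42 − 978824.72 + (224.32) = -120.98 mGal
Bouguer slab correction = 0.04193 × 3.18 × 726.9 = 96.92 mGal
Simple Bouguer anomaly = -120.98 − (96.92) = -217.90 mGal

-217.9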